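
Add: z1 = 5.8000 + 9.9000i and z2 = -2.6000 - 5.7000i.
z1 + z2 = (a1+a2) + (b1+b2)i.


Real: 5.8 - 2.6 = 3.2
Imag: 9.9 - 5.7 = 4.2

3.2000 + 4.2000i


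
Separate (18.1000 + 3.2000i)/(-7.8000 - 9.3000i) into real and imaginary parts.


Multiply by conjugate: (18.1000 + 3.2000i)(-7.8000 + 9.3000i) / ((-7.8)^2 + (-9.3)^2)
Numerator real = 18.1*(-7.8) + 3.2*(-9.3) = -170.94
Numerator imag = 3.2*(-7.8) - 18.1*(-9.3) = 143.37
Denominator = 147.33
Re(z) = -170.94/147.33 = -1.1603
Im(z) = 143.37/147.33 = 0.9731

Re(z) = -1.1603, Im(z) = 0.9731


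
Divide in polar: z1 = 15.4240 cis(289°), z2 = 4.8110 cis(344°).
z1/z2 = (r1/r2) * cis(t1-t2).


r = 15.4240 / 4.8110 = 3.2060
theta = 289° - 344° = -55° = 305° (mod 360)

3.2060 cis(305°)


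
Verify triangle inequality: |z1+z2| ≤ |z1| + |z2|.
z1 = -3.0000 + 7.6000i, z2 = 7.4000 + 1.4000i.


|z1| = sqrt((-3)^2 + 7.6^2) = sqrt(66.76) = 8.1707
|z2| = sqrt(7.4^2 + 1.4^2) = sqrt(56.72) = 7.5313
z1+z2 = 4.4000 + 9.0000i
|z1+z2| = sqrt(100.36) = 10.0180
|z1|+|z2| = 8.1707 + 7.5313 = 15.7020

|z1+z2| = 10.0180 ≤ |z1|+|z2| = 15.7020 (verified)


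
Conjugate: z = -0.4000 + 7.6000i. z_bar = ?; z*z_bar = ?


z_bar = -0.4000 - 7.6000i
z*z_bar = (-0.4)^2 + 7.6^2 = 0.16 + 57.76 = 57.92

z_bar = -0.4000 - 7.6000i, z*z_bar = 57.92


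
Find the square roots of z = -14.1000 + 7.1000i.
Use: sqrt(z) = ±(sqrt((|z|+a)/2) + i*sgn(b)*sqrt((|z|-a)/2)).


|z| = sqrt(198.81+50.41) = 15.7867
sqrt((|z|+a)/2) = sqrt((15.7867+(-14.1))/2) = sqrt(0.8434) = 0.9183
sqrt((|z|-a)/2) = sqrt((15.7867-(-14.1))/2) = sqrt(14.9434) = 3.8657

±(0.9183 + 3.8657i) i.e. 0.9183 + 3.8657i and -0.9183 - 3.8657i


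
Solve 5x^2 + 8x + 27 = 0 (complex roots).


disc = 8^2 - 4*5*27 = 64 - 540 = -476
sqrt(|disc|) = sqrt(476) = 21.8174
Real part = -8/(2*5) = -0.8000
Imag part = 21.8174/(2*5) = 2.1817

-0.8000 ± 2.1817i


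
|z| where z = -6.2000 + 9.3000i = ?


|z| = sqrt((-6.2)^2 + 9.3^2) = sqrt(38.44 + 86.49) = sqrt(124.93) = 11.1772

|z| = 11.1772


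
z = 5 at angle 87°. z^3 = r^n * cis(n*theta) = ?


r^3 = 5^3 = 125
n*theta = 3*87° = 261° = 261° (mod 360)
a = 125*cos(261°) = -19.5543
b = 125*sin(261°) = -123.4610

125 cis(261°) = -19.5543 - 123.4610i


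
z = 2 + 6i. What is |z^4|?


|z| = sqrt(4+36) = sqrt(40) = 6.3246
|z^4| = |z|^4 = (sqrt(40))^4 = 40^2 = 1600

|z^4| = 1600


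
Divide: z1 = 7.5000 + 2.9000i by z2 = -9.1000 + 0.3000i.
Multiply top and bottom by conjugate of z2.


Conjugate of z2 = -9.1000 - 0.3000i
Numerator: (7.5000 + 2.9000i)(-9.1000 - 0.3000i) = -67.3800 - 28.6400i
Denominator: (-9.1)^2 + 0.3^2 = 82.9
Result = (-67.3800 - 28.6400i)/82.9

-0.8128 - 0.3455i


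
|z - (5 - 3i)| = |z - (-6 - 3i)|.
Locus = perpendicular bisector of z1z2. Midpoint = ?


Equal distances means the locus is the perpendicular bisector of z1 and z2.
Midpoint = ((5+(-6))/2, (-3+(-3))/2) = (-0.5000, -3.0000)

Perpendicular bisector through (-0.5000, -3.0000)


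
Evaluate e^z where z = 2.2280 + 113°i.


e^2.2280 = 9.2813
cos(113°) = -0.39073
sin(113°) = 0.920505
Real = 9.2813*(-0.39073) = -3.6265
Imag = 9.2813*0.920505 = 8.5435

-3.6265 + 8.5435i


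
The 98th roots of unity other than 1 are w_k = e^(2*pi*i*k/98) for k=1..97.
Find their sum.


With w = e^(2*pi*i/98), all 98 of the 98th roots of unity w^0 = 1, w, ..., w^(97) sum to 0: 1 + w + ... + w^(97) = (1 - w^98)/(1 - w) = 0 since w^98 = 1, w ≠ 1.
Removing the root 1: w + w^2 + ... + w^(97) = 0 - 1 = -1

Sum = -1


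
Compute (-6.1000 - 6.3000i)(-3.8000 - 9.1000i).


Real = -6.1*(-3.8) - (-6.3)*(-9.1) = 23.18 - 57.33 = -34.15
Imag = -6.1*(-9.1) - (3.8)*(-6.3) = 55.51 + 23.94 = 79.45

-34.1500 + 79.4500i


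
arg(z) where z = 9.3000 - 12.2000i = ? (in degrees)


Re = 9.3, Im = -12.2
arg = atan2(-12.2, 9.3) = -52.6819 degrees

arg(z) = -52.6819 degrees


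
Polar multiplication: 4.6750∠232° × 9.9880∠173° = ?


r = 4.6750 * 9.9880 = 46.6939
theta = 232° + 173° = 405° = 45° (mod 360)

46.6939 cis(45°)


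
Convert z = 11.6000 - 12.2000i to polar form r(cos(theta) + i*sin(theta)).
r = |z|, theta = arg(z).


r = sqrt(134.56+148.84) = sqrt(283.4) = 16.8345
theta = atan2(-12.2, 11.6) = -46.4441 degrees

r = 16.8345, theta = -46.4441 degrees


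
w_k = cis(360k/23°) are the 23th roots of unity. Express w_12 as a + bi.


Angle = 360*12/23 = 187.8261°
a = cos(187.8261°) = -0.9907
b = sin(187.8261°) = -0.1362

-0.9907 - 0.1362i


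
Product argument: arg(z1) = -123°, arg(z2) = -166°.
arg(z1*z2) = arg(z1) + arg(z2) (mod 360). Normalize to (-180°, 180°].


arg(z1*z2) = -123° - 166° = -289°
Normalized to (-180°, 180°]: 71°

71°


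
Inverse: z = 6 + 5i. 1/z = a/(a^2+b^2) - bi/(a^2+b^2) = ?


|z|^2 = 36+25 = 61
1/z = (6 - 5i)/61

1/z = 0.0984 - 0.0820i


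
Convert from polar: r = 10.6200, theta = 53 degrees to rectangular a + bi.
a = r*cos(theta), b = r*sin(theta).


a = 10.6200*cos(53°) = 10.6200*0.60182 = 6.3913
b = 10.6200*sin(53°) = 10.6200*0.798636 = 8.4815

6.3913 + 8.4815i


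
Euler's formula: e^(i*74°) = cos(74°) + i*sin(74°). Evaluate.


cos(74°) = 0.2756
sin(74°) = 0.9613

e^(i*74°) = 0.2756 + 0.9613i


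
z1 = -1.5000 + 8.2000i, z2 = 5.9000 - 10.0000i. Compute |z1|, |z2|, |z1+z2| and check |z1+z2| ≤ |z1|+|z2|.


|z1| = sqrt((-1.5)^2 + 8.2^2) = sqrt(69.49) = 8.3361
|z2| = sqrt(5.9^2 + (-10)^2) = sqrt(134.81) = 11.6108
z1+z2 = 4.4000 - 1.8000i
|z1+z2| = sqrt(22.6) = 4.7539
|z1|+|z2| = 8.3361 + 11.6108 = 19.9469

|z1+z2| = 4.7539 ≤ |z1|+|z2| = 19.9469 (verified)


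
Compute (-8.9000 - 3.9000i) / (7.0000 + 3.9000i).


Conjugate of z2 = 7.0000 - 3.9000i
Numerator: (-8.9000 - 3.9000i)(7.0000 - 3.9000i) = -77.5100 + 7.4100i
Denominator: 7^2 + 3.9^2 = 64.21
Result = (-77.5100 + 7.4100i)/64.21

-1.2071 + 0.1154i


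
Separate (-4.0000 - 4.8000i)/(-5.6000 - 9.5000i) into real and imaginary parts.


Multiply by conjugate: (-4.0000 - 4.8000i)(-5.6000 + 9.5000i) / ((-5.6)^2 + (-9.5)^2)
Numerator real = -4*(-5.6) - (4.8)*(-9.5) = 68
Numerator imag = -4.8*(-5.6) - (-4)*(-9.5) = -11.12
Denominator = 121.61
Re(z) = 68/121.61 = 0.5592
Im(z) = -11.12/121.61 = -0.0914

Re(z) = 0.5592, Im(z) = -0.0914


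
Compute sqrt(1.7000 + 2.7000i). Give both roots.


|z| = sqrt(2.89+7.29) = 3.1906
sqrt((|z|+a)/2) = sqrt((3.1906+1.7)/2) = sqrt(2.4453) = 1.5637
sqrt((|z|-a)/2) = sqrt((3.1906-1.7)/2) = sqrt(0.7453) = 0.8633

±(1.5637 + 0.8633i) i.e. 1.5637 + 0.8633i and -1.5637 - 0.8633i


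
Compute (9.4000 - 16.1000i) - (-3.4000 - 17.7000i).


Real: 9.4 + 3.4 = 12.8
Imag: -16.1 + 17.7 = 1.6

12.8000 + 1.6000i


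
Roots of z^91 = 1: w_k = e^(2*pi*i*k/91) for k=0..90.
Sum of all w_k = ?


The sum of all 91th roots of unity is 0.
Geometric series: (1 - w^91)/(1 - w) = (1-1)/(1-w) = 0 since w^91 = 1, w ≠ 1.
Alternatively: coefficient of z^90 in z^91 - 1 is 0.

0


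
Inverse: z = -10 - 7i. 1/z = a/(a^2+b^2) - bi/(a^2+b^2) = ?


|z|^2 = 100+49 = 149
1/z = (-10 + 7i)/149

1/z = -0.0671 + 0.0470i


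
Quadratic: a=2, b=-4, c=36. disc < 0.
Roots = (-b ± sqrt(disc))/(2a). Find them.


disc = (-4)^2 - 4*2*36 = 16 - 288 = -272
sqrt(|disc|) = sqrt(272) = 16.4924
Real part = 4/(2*2) = 1.0000
Imag part = 16.4924/(2*2) = 4.1231

1.0000 ± 4.1231i


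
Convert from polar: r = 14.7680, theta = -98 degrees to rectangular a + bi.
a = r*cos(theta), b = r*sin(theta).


a = 14.7680*cos(-98°) = 14.7680*(-0.13917) = -2.0553
b = 14.7680*sin(-98°) = 14.7680*(-0.99027) = -14.6243

-2.0553 - 14.6243i


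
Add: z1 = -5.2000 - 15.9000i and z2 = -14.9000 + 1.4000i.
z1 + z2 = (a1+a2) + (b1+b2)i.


Real: -5.2 - 14.9 = -20.1
Imag: -15.9 + 1.4 = -14.5

-20.1000 - 14.5000i


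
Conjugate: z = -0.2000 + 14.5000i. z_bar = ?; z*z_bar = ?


z_bar = -0.2000 - 14.5000i
z*z_bar = (-0.2)^2 + 14.5^2 = 0.04 + 210.25 = 210.29

z_bar = -0.2000 - 14.5000i, z*z_bar = 210.29


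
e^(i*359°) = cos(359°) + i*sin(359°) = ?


cos(359°) = 0.9998
sin(359°) = -0.0175

e^(i*359°) = 0.9998 - 0.0175i


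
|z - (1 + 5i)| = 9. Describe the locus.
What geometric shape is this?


|z - z0| = r is a circle with center z0 and radius r.
Center = (1, 5), radius = 9

Circle with center (1, 5) and radius 9


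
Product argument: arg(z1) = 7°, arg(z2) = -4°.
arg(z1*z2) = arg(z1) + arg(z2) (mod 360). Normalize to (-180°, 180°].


arg(z1*z2) = 7° - 4° = 3°
Normalized to (-180°, 180°]: 3°

3°


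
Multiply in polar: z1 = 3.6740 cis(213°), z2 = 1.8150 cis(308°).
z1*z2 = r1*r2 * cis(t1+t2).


r = 3.6740 * 1.8150 = 6.6683
theta = 213° + 308° = 521° = 161° (mod 360)

6.6683 cis(161°)


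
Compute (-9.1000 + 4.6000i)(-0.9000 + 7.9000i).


Real = -9.1*(-0.9) - 4.6*7.9 = 8.19 - 36.34 = -28.15
Imag = -9.1*7.9 - (0.9)*4.6 = -71.89 - (4.14) = -76.03

-28.1500 - 76.0300i


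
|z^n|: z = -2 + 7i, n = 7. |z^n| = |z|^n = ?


|z| = sqrt(4+49) = sqrt(53) = 7.2801
|z^7| = |z|^7 = (sqrt(53))^7 = 53^3 * sqrt(53) = 148877*sqrt(53)

|z^7| = 148877*sqrt(53) ≈ 1083840.9200


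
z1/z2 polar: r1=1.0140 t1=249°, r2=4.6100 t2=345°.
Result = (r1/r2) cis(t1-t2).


r = 1.0140 / 4.6100 = 0.2200
theta = 249° - 345° = -96° = 264° (mod 360)

0.2200 cis(264°)


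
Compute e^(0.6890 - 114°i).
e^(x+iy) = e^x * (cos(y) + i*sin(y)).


e^0.6890 = 1.9917
cos(-114°) = -0.40674
sin(-114°) = -0.91355
Real = 1.9917*(-0.40674) = -0.8101
Imag = 1.9917*(-0.91355) = -1.8195

-0.8101 - 1.8195i


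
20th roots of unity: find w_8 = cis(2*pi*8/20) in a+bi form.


Angle = 360*8/20 = 144°
a = cos(144°) = -0.8090
b = sin(144°) = 0.5878

-0.8090 + 0.5878i


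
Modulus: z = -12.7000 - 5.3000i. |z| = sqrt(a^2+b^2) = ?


|z| = sqrt((-12.7)^2 + (-5.3)^2) = sqrt(161.29 + 28.09) = sqrt(189.38) = 13.7615

|z| = 13.7615


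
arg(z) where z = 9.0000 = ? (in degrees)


Re = 9, Im = 0
arg = atan2(0, 9) = 0 degrees

arg(z) = 0 degrees


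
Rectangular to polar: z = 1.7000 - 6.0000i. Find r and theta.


r = sqrt(2.89+36) = sqrt(38.89) = 6.2362
theta = atan2(-6, 1.7) = -74.1808 degrees

r = 6.2362, theta = -74.1808 degrees


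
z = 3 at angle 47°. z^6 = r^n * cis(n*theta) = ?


r^6 = 3^6 = 729
n*theta = 6*47° = 282° = 282° (mod 360)
a = 729*cos(282°) = 151.5676
b = 729*sin(282°) = -713.0696

729 cis(282°) = 151.5676 - 713.0696i


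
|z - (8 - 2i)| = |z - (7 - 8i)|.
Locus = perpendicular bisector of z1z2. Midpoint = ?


Equal distances means the locus is the perpendicular bisector of z1 and z2.
Midpoint = ((8+7)/2, (-2+(-8))/2) = (7.5000, -5.0000)

Perpendicular bisector through (7.5000, -5.0000)


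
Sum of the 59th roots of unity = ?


The sum of all 59th roots of unity is 0.
Geometric series: (1 - w^59)/(1 - w) = (1-1)/(1-w) = 0 since w^59 = 1, w ≠ 1.
Alternatively: coefficient of z^58 in z^59 - 1 is 0.

0


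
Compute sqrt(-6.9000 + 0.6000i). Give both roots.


|z| = sqrt(47.61+0.36) = 6.9260
sqrt((|z|+a)/2) = sqrt((6.9260+(-6.9))/2) = sqrt(0.0130) = 0.1141
sqrt((|z|-a)/2) = sqrt((6.9260-(-6.9))/2) = sqrt(6.9130) = 2.6293

±(0.1141 + 2.6293i) i.e. 0.1141 + 2.6293i and -0.1141 - 2.6293i


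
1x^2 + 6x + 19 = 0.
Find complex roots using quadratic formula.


disc = 6^2 - 4*1*19 = 36 - 76 = -40
sqrt(|disc|) = sqrt(40) = 6.3246
Real part = -6/(2*1) = -3.0000
Imag part = 6.3246/(2*1) = 3.1623

-3.0000 ± 3.1623i


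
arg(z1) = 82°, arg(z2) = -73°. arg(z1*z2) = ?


arg(z1*z2) = 82° - 73° = 9°
Normalized to (-180°, 180°]: 9°

9°


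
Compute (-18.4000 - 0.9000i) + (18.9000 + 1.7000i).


Real: -18.4 + 18.9 = 0.5
Imag: -0.9 + 1.7 = 0.8

0.5000 + 0.8000i


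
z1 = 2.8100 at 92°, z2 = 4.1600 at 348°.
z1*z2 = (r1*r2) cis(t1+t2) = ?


r = 2.8100 * 4.1600 = 11.6896
theta = 92° + 348° = 440° = 80° (mod 360)

11.6896 cis(80°)


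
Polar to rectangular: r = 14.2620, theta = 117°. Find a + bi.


a = 14.2620*cos(117°) = 14.2620*(-0.45399) = -6.4748
b = 14.2620*sin(117°) = 14.2620*0.891007 = 12.7075

-6.4748 + 12.7075i


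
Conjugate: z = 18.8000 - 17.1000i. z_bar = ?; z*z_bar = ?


z_bar = 18.8000 + 17.1000i
z*z_bar = 18.8^2 + (-17.1)^2 = 353.44 + 292.41 = 645.85

z_bar = 18.8000 + 17.1000i, z*z_bar = 645.85


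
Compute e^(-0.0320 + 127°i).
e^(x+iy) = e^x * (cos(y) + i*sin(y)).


e^-0.0320 = 0.9685
cos(127°) = -0.60182
sin(127°) = 0.79864
Real = 0.9685*(-0.60182) = -0.5829
Imag = 0.9685*0.79864 = 0.7735

-0.5829 + 0.7735i


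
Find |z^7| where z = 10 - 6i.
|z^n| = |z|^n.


|z| = sqrt(100+36) = sqrt(136) = 11.6619
|z^7| = |z|^7 = (sqrt(136))^7 = 136^3 * sqrt(136) = 2515456*sqrt(136)

|z^7| = 2515456*sqrt(136) ≈ 29335005.8592


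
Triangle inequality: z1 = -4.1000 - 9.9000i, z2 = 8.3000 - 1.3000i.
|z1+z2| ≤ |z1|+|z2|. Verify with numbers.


|z1| = sqrt((-4.1)^2 + (-9.9)^2) = sqrt(114.82) = 10.7154
|z2| = sqrt(8.3^2 + (-1.3)^2) = sqrt(70.58) = 8.4012
z1+z2 = 4.2000 - 11.2000i
|z1+z2| = sqrt(143.08) = 11.9616
|z1|+|z2| = 10.7154 + 8.4012 = 19.1166

|z1+z2| = 11.9616 ≤ |z1|+|z2| = 19.1166 (verified)


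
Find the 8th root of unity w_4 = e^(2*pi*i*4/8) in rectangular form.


Angle = 360*4/8 = 180°
a = cos(180°) = -1.0000
b = sin(180°) = 0

-1.0000 + 0i


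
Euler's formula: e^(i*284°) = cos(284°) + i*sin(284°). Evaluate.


cos(284°) = 0.2419
sin(284°) = -0.9703

e^(i*284°) = 0.2419 - 0.9703i


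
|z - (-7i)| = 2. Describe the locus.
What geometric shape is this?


|z - z0| = r is a circle with center z0 and radius r.
Center = (0, -7), radius = 2

Circle with center (0, -7) and radius 2


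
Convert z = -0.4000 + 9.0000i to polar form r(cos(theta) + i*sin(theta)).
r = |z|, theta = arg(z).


r = sqrt(0.16+81) = sqrt(81.16) = 9.0089
theta = atan2(9, -0.4) = 92.5448 degrees

r = 9.0089, theta = 92.5448 degrees


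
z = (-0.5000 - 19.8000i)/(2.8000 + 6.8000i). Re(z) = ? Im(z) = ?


Multiply by conjugate: (-0.5000 - 19.8000i)(2.8000 - 6.8000i) / (2.8^2 + 6.8^2)
Numerator real = -0.5*2.8 - (19.8)*6.8 = -136.04
Numerator imag = -19.8*2.8 - (-0.5)*6.8 = -52.04
Denominator = 54.08
Re(z) = -136.04/54.08 = -2.5155
Im(z) = -52.04/54.08 = -0.9623

Re(z) = -2.5155, Im(z) = -0.9623


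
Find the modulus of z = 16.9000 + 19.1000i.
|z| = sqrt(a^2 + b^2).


|z| = sqrt(16.9^2 + 19.1^2) = sqrt(285.61 + 364.81) = sqrt(650.42) = 25.5033

|z| = 25.5033


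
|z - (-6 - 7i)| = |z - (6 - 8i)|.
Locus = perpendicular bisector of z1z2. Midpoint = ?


Equal distances means the locus is the perpendicular bisector of z1 and z2.
Midpoint = ((-6+6)/2, (-7+(-8))/2) = (0, -7.5000)

Perpendicular bisector through (0, -7.5000)


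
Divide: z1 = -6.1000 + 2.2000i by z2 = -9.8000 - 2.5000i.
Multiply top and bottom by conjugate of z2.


Conjugate of z2 = -9.8000 + 2.5000i
Numerator: (-6.1000 + 2.2000i)(-9.8000 + 2.5000i) = 54.2800 - 36.8100i
Denominator: (-9.8)^2 + (-2.5)^2 = 102.29
Result = (54.2800 - 36.8100i)/102.29

0.5306 - 0.3599i


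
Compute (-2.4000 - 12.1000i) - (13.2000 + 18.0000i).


Real: -2.4 - 13.2 = -15.6
Imag: -12.1 - 18 = -30.1

-15.6000 - 30.1000i


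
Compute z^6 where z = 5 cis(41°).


r^6 = 5^6 = 15625
n*theta = 6*41° = 246° = 246° (mod 360)
a = 15625*cos(246°) = -6355.2600
b = 15625*sin(246°) = -14274.1478

15625 cis(246°) = -6355.2600 - 14274.1478i


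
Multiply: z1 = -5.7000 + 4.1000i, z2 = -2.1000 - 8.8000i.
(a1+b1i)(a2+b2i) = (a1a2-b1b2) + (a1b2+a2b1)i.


Real = -5.7*(-2.1) - 4.1*(-8.8) = 11.97 - (-36.08) = 48.05
Imag = -5.7*(-8.8) - (2.1)*4.1 = 50.16 - (8.61) = 41.55

48.0500 + 41.5500i


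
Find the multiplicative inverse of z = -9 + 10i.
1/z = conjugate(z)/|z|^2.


|z|^2 = 81+100 = 181
1/z = (-9 - 10i)/181

1/z = -0.0497 - 0.0552i


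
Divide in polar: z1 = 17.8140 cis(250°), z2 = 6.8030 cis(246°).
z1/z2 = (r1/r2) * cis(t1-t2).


r = 17.8140 / 6.8030 = 2.6186
theta = 250° - 246° = 4° = 4° (mod 360)

2.6186 cis(4°)


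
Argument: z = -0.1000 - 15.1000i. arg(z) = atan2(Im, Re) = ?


Re = -0.1, Im = -15.1
arg = atan2(-15.1, -0.1) = -90.3794 degrees

arg(z) = -90.3794 degrees


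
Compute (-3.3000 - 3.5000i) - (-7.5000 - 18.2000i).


Real: -3.3 + 7.5 = 4.2
Imag: -3.5 + 18.2 = 14.7

4.2000 + 14.7000i


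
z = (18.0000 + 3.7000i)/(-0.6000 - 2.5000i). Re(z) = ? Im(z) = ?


Multiply by conjugate: (18.0000 + 3.7000i)(-0.6000 + 2.5000i) / ((-0.6)^2 + (-2.5)^2)
Numerator real = 18*(-0.6) + 3.7*(-2.5) = -20.05
Numerator imag = 3.7*(-0.6) - 18*(-2.5) = 42.78
Denominator = 6.61
Re(z) = -20.05/6.61 = -3.0333
Im(z) = 42.78/6.61 = 6.4720

Re(z) = -3.0333, Im(z) = 6.4720


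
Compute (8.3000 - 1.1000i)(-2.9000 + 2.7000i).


Real = 8.3*(-2.9) - (-1.1)*2.7 = -24.07 - (-2.97) = -21.1
Imag = 8.3*2.7 - (2.9)*(-1.1) = 22.41 + 3.19 = 25.6

-21.1000 + 25.6000i


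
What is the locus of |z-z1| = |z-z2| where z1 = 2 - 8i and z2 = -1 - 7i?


Equal distances means the locus is the perpendicular bisector of z1 and z2.
Midpoint = ((2+(-1))/2, (-8+(-7))/2) = (0.5000, -7.5000)

Perpendicular bisector through (0.5000, -7.5000)


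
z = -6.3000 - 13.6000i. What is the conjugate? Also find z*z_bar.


z_bar = -6.3000 + 13.6000i
z*z_bar = (-6.3)^2 + (-13.6)^2 = 39.69 + 184.96 = 224.65

z_bar = -6.3000 + 13.6000i, z*z_bar = 224.65


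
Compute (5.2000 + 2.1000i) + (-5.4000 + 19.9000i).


Real: 5.2 - 5.4 = -0.2
Imag: 2.1 + 19.9 = 22

-0.2000 + 22.0000i


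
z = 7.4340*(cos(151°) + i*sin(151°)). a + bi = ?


a = 7.4340*cos(151°) = 7.4340*(-0.87462) = -6.5019
b = 7.4340*sin(151°) = 7.4340*0.48481 = 3.6041

-6.5019 + 3.6041i


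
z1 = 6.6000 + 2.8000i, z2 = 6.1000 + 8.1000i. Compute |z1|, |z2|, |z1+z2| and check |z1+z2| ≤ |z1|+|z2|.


|z1| = sqrt(6.6^2 + 2.8^2) = sqrt(51.4) = 7.1694
|z2| = sqrt(6.1^2 + 8.1^2) = sqrt(102.82) = 10.1400
z1+z2 = 12.7000 + 10.9000i
|z1+z2| = sqrt(280.1) = 16.7362
|z1|+|z2| = 7.1694 + 10.1400 = 17.3094

|z1+z2| = 16.7362 ≤ |z1|+|z2| = 17.3094 (verified)


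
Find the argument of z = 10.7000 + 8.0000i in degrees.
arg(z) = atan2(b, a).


Re = 10.7, Im = 8
arg = atan2(8, 10.7) = 36.7841 degrees

arg(z) = 36.7841 degrees


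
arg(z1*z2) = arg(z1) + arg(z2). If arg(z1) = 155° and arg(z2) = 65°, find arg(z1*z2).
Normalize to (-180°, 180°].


arg(z1*z2) = 155° + 65° = 220°
Normalized to (-180°, 180°]: -140°

-140°


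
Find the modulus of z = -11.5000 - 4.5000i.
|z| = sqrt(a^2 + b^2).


|z| = sqrt((-11.5)^2 + (-4.5)^2) = sqrt(132.25 + 20.25) = sqrt(152.5) = 12.3491

|z| = 12.3491


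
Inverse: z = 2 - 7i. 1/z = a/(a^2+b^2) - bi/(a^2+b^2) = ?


|z|^2 = 4+49 = 53
1/z = (2 + 7i)/53

1/z = 0.0377 + 0.1321i


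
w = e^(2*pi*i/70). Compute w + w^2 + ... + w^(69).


With w = e^(2*pi*i/70), all 70 of the 70th roots of unity w^0 = 1, w, ..., w^(69) sum to 0: 1 + w + ... + w^(69) = (1 - w^70)/(1 - w) = 0 since w^70 = 1, w ≠ 1.
Removing the root 1: w + w^2 + ... + w^(69) = 0 - 1 = -1

Sum = -1


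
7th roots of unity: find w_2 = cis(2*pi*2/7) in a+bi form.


Angle = 360*2/7 = 102.8571°
a = cos(102.8571°) = -0.2225
b = sin(102.8571°) = 0.9749

-0.2225 + 0.9749i


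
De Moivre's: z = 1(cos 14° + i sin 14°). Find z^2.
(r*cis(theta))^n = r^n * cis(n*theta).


r^2 = 1^2 = 1
n*theta = 2*14° = 28° = 28° (mod 360)
a = 1*cos(28°) = 0.8829
b = 1*sin(28°) = 0.4695

1 cis(28°) = 0.8829 + 0.4695i


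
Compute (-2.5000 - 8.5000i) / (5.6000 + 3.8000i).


Conjugate of z2 = 5.6000 - 3.8000i
Numerator: (-2.5000 - 8.5000i)(5.6000 - 3.8000i) = -46.3000 - 38.1000i
Denominator: 5.6^2 + 3.8^2 = 45.8
Result = (-46.3000 - 38.1000i)/45.8

-1.0109 - 0.8319i


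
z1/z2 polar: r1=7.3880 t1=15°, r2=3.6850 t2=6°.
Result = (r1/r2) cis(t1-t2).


r = 7.3880 / 3.6850 = 2.0049
theta = 15° - 6° = 9° = 9° (mod 360)

2.0049 cis(9°)


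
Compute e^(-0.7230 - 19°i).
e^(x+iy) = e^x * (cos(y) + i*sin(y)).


e^-0.7230 = 0.4853
cos(-19°) = 0.9455
sin(-19°) = -0.3256
Real = 0.4853*0.9455 = 0.4589
Imag = 0.4853*(-0.3256) = -0.1580

0.4589 - 0.1580i


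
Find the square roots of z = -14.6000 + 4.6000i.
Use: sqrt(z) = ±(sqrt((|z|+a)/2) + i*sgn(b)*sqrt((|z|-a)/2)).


|z| = sqrt(213.16+21.16) = 15.3075
sqrt((|z|+a)/2) = sqrt((15.3075+(-14.6))/2) = sqrt(0.3538) = 0.5948
sqrt((|z|-a)/2) = sqrt((15.3075-(-14.6))/2) = sqrt(14.9538) = 3.8670

±(0.5948 + 3.8670i) i.e. 0.5948 + 3.8670i and -0.5948 - 3.8670i


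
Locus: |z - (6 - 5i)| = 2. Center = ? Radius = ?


|z - z0| = r is a circle with center z0 and radius r.
Center = (6, -5), radius = 2

Circle with center (6, -5) and radius 2


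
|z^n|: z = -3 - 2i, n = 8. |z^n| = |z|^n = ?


|z| = sqrt(9+4) = sqrt(13) = 3.6056
|z^8| = |z|^8 = (sqrt(13))^8 = 13^4 = 28561

|z^8| = 28561


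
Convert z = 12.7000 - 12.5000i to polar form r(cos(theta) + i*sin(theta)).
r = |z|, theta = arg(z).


r = sqrt(161.29+156.25) = sqrt(317.54) = 17.8197
theta = atan2(-12.5, 12.7) = -44.5453 degrees

r = 17.8197, theta = -44.5453 degrees


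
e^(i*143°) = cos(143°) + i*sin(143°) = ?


cos(143°) = -0.7986
sin(143°) = 0.6018

e^(i*143°) = -0.7986 + 0.6018i


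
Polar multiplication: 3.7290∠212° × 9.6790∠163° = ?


r = 3.7290 * 9.6790 = 36.0930
theta = 212° + 163° = 375° = 15° (mod 360)

36.0930 cis(15°)


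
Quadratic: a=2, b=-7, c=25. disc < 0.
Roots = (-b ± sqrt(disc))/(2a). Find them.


disc = (-7)^2 - 4*2*25 = 49 - 200 = -151
sqrt(|disc|) = sqrt(151) = 12.2882
Real part = 7/(2*2) = 1.7500
Imag part = 12.2882/(2*2) = 3.0721

1.7500 ± 3.0721i


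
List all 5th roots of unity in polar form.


The 5th roots of unity are cis(360k/5°) for k=0..4
Angle step = 360/5 = 72°
Primitive root: cis(72°)
Primitive root = 0.3090 + 0.9511i

5 roots at angles: 0°, 72°, 144°, 216°, 288°


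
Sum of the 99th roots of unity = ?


The sum of all 99th roots of unity is 0.
Geometric series: (1 - w^99)/(1 - w) = (1-1)/(1-w) = 0 since w^99 = 1, w ≠ 1.
Alternatively: coefficient of z^98 in z^99 - 1 is 0.

0


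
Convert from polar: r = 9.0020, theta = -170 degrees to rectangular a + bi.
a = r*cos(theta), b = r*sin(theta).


a = 9.0020*cos(-170°) = 9.0020*(-0.9848) = -8.8652
b = 9.0020*sin(-170°) = 9.0020*(-0.17365) = -1.5632

-8.8652 - 1.5632i


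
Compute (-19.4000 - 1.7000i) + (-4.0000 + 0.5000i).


Real: -19.4 - 4 = -23.4
Imag: -1.7 + 0.5 = -1.2

-23.4000 - 1.2000i


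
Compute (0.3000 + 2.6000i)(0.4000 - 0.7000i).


Real = 0.3*0.4 - 2.6*(-0.7) = 0.12 - (-1.82) = 1.94
Imag = 0.3*(-0.7) + 0.4*2.6 = -0.21 + 1.04 = 0.83

1.9400 + 0.8300i


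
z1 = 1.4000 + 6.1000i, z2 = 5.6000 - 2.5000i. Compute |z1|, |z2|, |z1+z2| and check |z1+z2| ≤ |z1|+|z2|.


|z1| = sqrt(1.4^2 + 6.1^2) = sqrt(39.17) = 6.2586
|z2| = sqrt(5.6^2 + (-2.5)^2) = sqrt(37.61) = 6.1327
z1+z2 = 7.0000 + 3.6000i
|z1+z2| = sqrt(61.96) = 7.8715
|z1|+|z2| = 6.2586 + 6.1327 = 12.3913

|z1+z2| = 7.8715 ≤ |z1|+|z2| = 12.3913 (verified)


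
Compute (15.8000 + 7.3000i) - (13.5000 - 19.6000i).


Real: 15.8 - 13.5 = 2.3
Imag: 7.3 + 19.6 = 26.9

2.3000 + 26.9000i


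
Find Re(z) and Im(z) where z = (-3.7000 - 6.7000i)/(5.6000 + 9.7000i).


Multiply by conjugate: (-3.7000 - 6.7000i)(5.6000 - 9.7000i) / (5.6^2 + 9.7^2)
Numerator real = -3.7*5.6 - (6.7)*9.7 = -85.71
Numerator imag = -6.7*5.6 - (-3.7)*9.7 = -1.63
Denominator = 125.45
Re(z) = -85.71/125.45 = -0.6832
Im(z) = -1.63/125.45 = -0.0130

Re(z) = -0.6832, Im(z) = -0.0130


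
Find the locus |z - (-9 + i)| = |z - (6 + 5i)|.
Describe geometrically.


Equal distances means the locus is the perpendicular bisector of z1 and z2.
Midpoint = ((-9+6)/2, (1+5)/2) = (-1.5000, 3.0000)

Perpendicular bisector through (-1.5000, 3.0000)


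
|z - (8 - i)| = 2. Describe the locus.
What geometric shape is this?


|z - z0| = r is a circle with center z0 and radius r.
Center = (8, -1), radius = 2

Circle with center (8, -1) and radius 2


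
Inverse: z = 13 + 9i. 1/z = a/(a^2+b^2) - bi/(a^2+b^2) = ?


|z|^2 = 169+81 = 250
1/z = (13 - 9i)/250

1/z = 0.0520 - 0.0360i


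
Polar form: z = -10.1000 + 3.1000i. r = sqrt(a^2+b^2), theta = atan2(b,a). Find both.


r = sqrt(102.01+9.61) = sqrt(111.62) = 10.5650
theta = atan2(3.1, -10.1) = 162.9371 degrees

r = 10.5650, theta = 162.9371 degrees


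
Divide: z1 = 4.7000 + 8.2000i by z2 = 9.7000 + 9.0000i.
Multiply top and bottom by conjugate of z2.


Conjugate of z2 = 9.7000 - 9.0000i
Numerator: (4.7000 + 8.2000i)(9.7000 - 9.0000i) = 119.3900 + 37.2400i
Denominator: 9.7^2 + 9^2 = 175.09
Result = (119.3900 + 37.2400i)/175.09

0.6819 + 0.2127i


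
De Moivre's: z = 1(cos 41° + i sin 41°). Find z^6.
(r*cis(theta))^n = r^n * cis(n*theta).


r^6 = 1^6 = 1
n*theta = 6*41° = 246° = 246° (mod 360)
a = 1*cos(246°) = -0.4067
b = 1*sin(246°) = -0.9135

1 cis(246°) = -0.4067 - 0.9135i


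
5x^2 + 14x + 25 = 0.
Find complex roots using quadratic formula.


disc = 14^2 - 4*5*25 = 196 - 500 = -304
sqrt(|disc|) = sqrt(304) = 17.4356
Real part = -14/(2*5) = -1.4000
Imag part = 17.4356/(2*5) = 1.7436

-1.4000 ± 1.7436i


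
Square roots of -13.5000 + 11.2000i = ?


|z| = sqrt(182.25+125.44) = 17.5411
sqrt((|z|+a)/2) = sqrt((17.5411+(-13.5))/2) = sqrt(2.0205) = 1.4215
sqrt((|z|-a)/2) = sqrt((17.5411-(-13.5))/2) = sqrt(15.5205) = 3.9396

±(1.4215 + 3.9396i) i.e. 1.4215 + 3.9396i and -1.4215 - 3.9396i


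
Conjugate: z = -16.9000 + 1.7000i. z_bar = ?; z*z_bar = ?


z_bar = -16.9000 - 1.7000i
z*z_bar = (-16.9)^2 + 1.7^2 = 285.61 + 2.89 = 288.5

z_bar = -16.9000 - 1.7000i, z*z_bar = 288.5


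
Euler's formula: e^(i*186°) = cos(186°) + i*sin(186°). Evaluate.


cos(186°) = -0.9945
sin(186°) = -0.1045

e^(i*186°) = -0.9945 - 0.1045i


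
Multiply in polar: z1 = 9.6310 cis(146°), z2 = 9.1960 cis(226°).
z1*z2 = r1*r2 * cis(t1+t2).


r = 9.6310 * 9.1960 = 88.5667
theta = 146° + 226° = 372° = 12° (mod 360)

88.5667 cis(12°)


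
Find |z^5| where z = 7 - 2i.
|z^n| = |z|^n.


|z| = sqrt(49+4) = sqrt(53) = 7.2801
|z^5| = |z|^5 = (sqrt(53))^5 = 53^2 * sqrt(53) = 2809*sqrt(53)

|z^5| = 2809*sqrt(53) ≈ 20449.8287


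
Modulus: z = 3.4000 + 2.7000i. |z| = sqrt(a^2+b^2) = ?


|z| = sqrt(3.4^2 + 2.7^2) = sqrt(11.56 + 7.29) = sqrt(18.85) = 4.3417

|z| = 4.3417


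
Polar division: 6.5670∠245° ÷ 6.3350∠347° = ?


r = 6.5670 / 6.3350 = 1.0366
theta = 245° - 347° = -102° = 258° (mod 360)

1.0366 cis(258°)


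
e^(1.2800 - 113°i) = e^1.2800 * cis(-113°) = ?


e^1.2800 = 3.5966
cos(-113°) = -0.39073
sin(-113°) = -0.9205
Real = 3.5966*(-0.39073) = -1.4053
Imag = 3.5966*(-0.9205) = -3.3107

-1.4053 - 3.3107i


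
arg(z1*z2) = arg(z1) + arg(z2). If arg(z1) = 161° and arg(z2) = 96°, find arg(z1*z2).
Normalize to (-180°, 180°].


arg(z1*z2) = 161° + 96° = 257°
Normalized to (-180°, 180°]: -103°

-103°


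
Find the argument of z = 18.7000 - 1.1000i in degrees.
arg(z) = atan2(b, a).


Re = 18.7, Im = -1.1
arg = atan2(-1.1, 18.7) = -3.3665 degrees

arg(z) = -3.3665 degrees


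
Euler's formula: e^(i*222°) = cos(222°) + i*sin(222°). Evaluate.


cos(222°) = -0.7431
sin(222°) = -0.6691

e^(i*222°) = -0.7431 - 0.6691i


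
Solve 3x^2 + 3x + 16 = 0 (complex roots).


disc = 3^2 - 4*3*16 = 9 - 192 = -183
sqrt(|disc|) = sqrt(183) = 13.5277
Real part = -3/(2*3) = -0.5000
Imag part = 13.5277/(2*3) = 2.2546

-0.5000 ± 2.2546i


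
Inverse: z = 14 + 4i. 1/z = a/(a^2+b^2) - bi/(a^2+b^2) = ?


|z|^2 = 196+16 = 212
1/z = (14 - 4i)/212

1/z = 0.0660 - 0.0189i


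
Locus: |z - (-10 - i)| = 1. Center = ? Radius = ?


|z - z0| = r is a circle with center z0 and radius r.
Center = (-10, -1), radius = 1

Circle with center (-10, -1) and radius 1


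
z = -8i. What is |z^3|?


|z| = sqrt(0+64) = sqrt(64) = 8
|z^3| = |z|^3 = 8^3 = 512

|z^3| = 512


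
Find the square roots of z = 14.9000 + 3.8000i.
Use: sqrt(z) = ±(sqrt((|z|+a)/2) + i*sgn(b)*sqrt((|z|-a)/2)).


|z| = sqrt(222.01+14.44) = 15.3769
sqrt((|z|+a)/2) = sqrt((15.3769+14.9)/2) = sqrt(15.1385) = 3.8908
sqrt((|z|-a)/2) = sqrt((15.3769-14.9)/2) = sqrt(0.2385) = 0.4883

±(3.8908 + 0.4883i) i.e. 3.8908 + 0.4883i and -3.8908 - 0.4883i


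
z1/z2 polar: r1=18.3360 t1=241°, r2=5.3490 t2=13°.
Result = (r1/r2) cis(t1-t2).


r = 18.3360 / 5.3490 = 3.4279
theta = 241° - 13° = 228° = 228° (mod 360)

3.4279 cis(228°)


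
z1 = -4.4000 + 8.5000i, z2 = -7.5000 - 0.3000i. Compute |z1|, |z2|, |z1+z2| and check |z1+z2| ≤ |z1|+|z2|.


|z1| = sqrt((-4.4)^2 + 8.5^2) = sqrt(91.61) = 9.5713
|z2| = sqrt((-7.5)^2 + (-0.3)^2) = sqrt(56.34) = 7.5060
z1+z2 = -11.9000 + 8.2000i
|z1+z2| = sqrt(208.85) = 14.4516
|z1|+|z2| = 9.5713 + 7.5060 = 17.0773

|z1+z2| = 14.4516 ≤ |z1|+|z2| = 17.0773 (verified)


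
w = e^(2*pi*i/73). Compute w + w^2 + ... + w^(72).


With w = e^(2*pi*i/73), all 73 of the 73th roots of unity w^0 = 1, w, ..., w^(72) sum to 0: 1 + w + ... + w^(72) = (1 - w^73)/(1 - w) = 0 since w^73 = 1, w ≠ 1.
Removing the root 1: w + w^2 + ... + w^(72) = 0 - 1 = -1

Sum = -1


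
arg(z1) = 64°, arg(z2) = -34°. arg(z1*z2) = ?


arg(z1*z2) = 64° - 34° = 30°
Normalized to (-180°, 180°]: 30°

30°


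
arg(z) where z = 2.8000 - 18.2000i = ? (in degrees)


Re = 2.8, Im = -18.2
arg = atan2(-18.2, 2.8) = -81.2538 degrees

arg(z) = -81.2538 degrees


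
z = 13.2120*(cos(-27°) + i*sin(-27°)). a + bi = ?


a = 13.2120*cos(-27°) = 13.2120*0.89101 = 11.7720
b = 13.2120*sin(-27°) = 13.2120*(-0.45399) = -5.9981

11.7720 - 5.9981i


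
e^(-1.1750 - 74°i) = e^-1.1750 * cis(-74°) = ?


e^-1.1750 = 0.30882
cos(-74°) = 0.2756
sin(-74°) = -0.9613
Real = 0.30882*0.2756 = 0.0851
Imag = 0.30882*(-0.9613) = -0.2969

0.0851 - 0.2969i


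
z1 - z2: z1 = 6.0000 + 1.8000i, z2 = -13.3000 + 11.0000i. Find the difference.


Real: 6 + 13.3 = 19.3
Imag: 1.8 - 11 = -9.2

19.3000 - 9.2000i


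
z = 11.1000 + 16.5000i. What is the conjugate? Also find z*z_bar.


z_bar = 11.1000 - 16.5000i
z*z_bar = 11.1^2 + 16.5^2 = 123.21 + 272.25 = 395.46

z_bar = 11.1000 - 16.5000i, z*z_bar = 395.46


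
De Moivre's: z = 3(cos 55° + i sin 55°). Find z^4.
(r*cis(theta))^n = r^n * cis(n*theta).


r^4 = 3^4 = 81
n*theta = 4*55° = 220° = 220° (mod 360)
a = 81*cos(220°) = -62.0496
b = 81*sin(220°) = -52.0658

81 cis(220°) = -62.0496 - 52.0658i


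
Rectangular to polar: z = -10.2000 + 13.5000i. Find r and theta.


r = sqrt(104.04+182.25) = sqrt(286.29) = 16.9201
theta = atan2(13.5, -10.2) = 127.0731 degrees

r = 16.9201, theta = 127.0731 degrees


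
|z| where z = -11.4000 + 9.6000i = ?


|z| = sqrt((-11.4)^2 + 9.6^2) = sqrt(129.96 + 92.16) = sqrt(222.12) = 14.9037

|z| = 14.9037


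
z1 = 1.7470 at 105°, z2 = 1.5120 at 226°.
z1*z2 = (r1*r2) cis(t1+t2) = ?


r = 1.7470 * 1.5120 = 2.6415
theta = 105° + 226° = 331° = 331° (mod 360)

2.6415 cis(331°)


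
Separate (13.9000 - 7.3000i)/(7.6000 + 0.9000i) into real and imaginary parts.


Multiply by conjugate: (13.9000 - 7.3000i)(7.6000 - 0.9000i) / (7.6^2 + 0.9^2)
Numerator real = 13.9*7.6 - (7.3)*0.9 = 99.07
Numerator imag = -7.3*7.6 - 13.9*0.9 = -67.99
Denominator = 58.57
Re(z) = 99.07/58.57 = 1.6915
Im(z) = -67.99/58.57 = -1.1608

Re(z) = 1.6915, Im(z) = -1.1608


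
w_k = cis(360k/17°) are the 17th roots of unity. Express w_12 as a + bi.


Angle = 360*12/17 = 254.1176°
a = cos(254.1176°) = -0.2737
b = sin(254.1176°) = -0.9618

-0.2737 - 0.9618i


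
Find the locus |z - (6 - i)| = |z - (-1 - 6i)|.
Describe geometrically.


Equal distances means the locus is the perpendicular bisector of z1 and z2.
Midpoint = ((6+(-1))/2, (-1+(-6))/2) = (2.5000, -3.5000)

Perpendicular bisector through (2.5000, -3.5000)


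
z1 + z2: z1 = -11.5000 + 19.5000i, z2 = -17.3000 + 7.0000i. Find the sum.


Real: -11.5 - 17.3 = -28.8
Imag: 19.5 + 7 = 26.5

-28.8000 + 26.5000i


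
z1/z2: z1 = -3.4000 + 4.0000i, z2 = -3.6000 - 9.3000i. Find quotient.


Conjugate of z2 = -3.6000 + 9.3000i
Numerator: (-3.4000 + 4.0000i)(-3.6000 + 9.3000i) = -24.9600 - 46.0200i
Denominator: (-3.6)^2 + (-9.3)^2 = 99.45
Result = (-24.9600 - 46.0200i)/99.45

-0.2510 - 0.4627i


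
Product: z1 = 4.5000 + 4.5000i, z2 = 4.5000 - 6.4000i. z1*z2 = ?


Real = 4.5*4.5 - 4.5*(-6.4) = 20.25 - (-28.8) = 49.05
Imag = 4.5*(-6.4) + 4.5*4.5 = -28.8 + 20.25 = -8.55

49.0500 - 8.5500i


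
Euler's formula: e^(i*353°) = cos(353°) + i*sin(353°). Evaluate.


cos(353°) = 0.9925
sin(353°) = -0.1219

e^(i*353°) = 0.9925 - 0.1219i


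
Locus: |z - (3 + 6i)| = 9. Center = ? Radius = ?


|z - z0| = r is a circle with center z0 and radius r.
Center = (3, 6), radius = 9

Circle with center (3, 6) and radius 9


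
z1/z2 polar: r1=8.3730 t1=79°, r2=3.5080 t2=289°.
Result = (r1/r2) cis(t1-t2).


r = 8.3730 / 3.5080 = 2.3868
theta = 79° - 289° = -210° = 150° (mod 360)

2.3868 cis(150°)


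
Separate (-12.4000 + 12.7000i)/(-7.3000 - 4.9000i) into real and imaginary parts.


Multiply by conjugate: (-12.4000 + 12.7000i)(-7.3000 + 4.9000i) / ((-7.3)^2 + (-4.9)^2)
Numerator real = -12.4*(-7.3) + 12.7*(-4.9) = 28.29
Numerator imag = 12.7*(-7.3) - (-12.4)*(-4.9) = -153.47
Denominator = 77.3
Re(z) = 28.29/77.3 = 0.3660
Im(z) = -153.47/77.3 = -1.9854

Re(z) = 0.3660, Im(z) = -1.9854


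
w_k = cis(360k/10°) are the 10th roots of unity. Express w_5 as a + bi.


Angle = 360*5/10 = 180°
a = cos(180°) = -1.0000
b = sin(180°) = 0

-1.0000 + 0i


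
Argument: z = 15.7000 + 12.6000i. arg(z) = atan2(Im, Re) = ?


Re = 15.7, Im = 12.6
arg = atan2(12.6, 15.7) = 38.7487 degrees

arg(z) = 38.7487 degrees


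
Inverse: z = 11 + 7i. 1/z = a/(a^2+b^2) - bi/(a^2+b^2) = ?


|z|^2 = 121+49 = 170
1/z = (11 - 7i)/170

1/z = 0.0647 - 0.0412i


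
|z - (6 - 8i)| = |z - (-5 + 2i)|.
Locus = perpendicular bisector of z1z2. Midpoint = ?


Equal distances means the locus is the perpendicular bisector of z1 and z2.
Midpoint = ((6+(-5))/2, (-8+2)/2) = (0.5000, -3.0000)

Perpendicular bisector through (0.5000, -3.0000)


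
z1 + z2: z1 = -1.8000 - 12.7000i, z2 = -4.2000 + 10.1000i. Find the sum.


Real: -1.8 - 4.2 = -6
Imag: -12.7 + 10.1 = -2.6

-6.0000 - 2.6000i


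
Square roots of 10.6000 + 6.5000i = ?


|z| = sqrt(112.36+42.25) = 12.4342
sqrt((|z|+a)/2) = sqrt((12.4342+10.6)/2) = sqrt(11.5171) = 3.3937
sqrt((|z|-a)/2) = sqrt((12.4342-10.6)/2) = sqrt(0.9171) = 0.9577

±(3.3937 + 0.9577i) i.e. 3.3937 + 0.9577i and -3.3937 - 0.9577i


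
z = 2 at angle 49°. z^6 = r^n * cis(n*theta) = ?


r^6 = 2^6 = 64
n*theta = 6*49° = 294° = 294° (mod 360)
a = 64*cos(294°) = 26.0311
b = 64*sin(294°) = -58.4669

64 cis(294°) = 26.0311 - 58.4669i


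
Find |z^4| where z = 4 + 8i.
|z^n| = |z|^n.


|z| = sqrt(16+64) = sqrt(80) = 8.9443
|z^4| = |z|^4 = (sqrt(80))^4 = 80^2 = 6400

|z^4| = 6400


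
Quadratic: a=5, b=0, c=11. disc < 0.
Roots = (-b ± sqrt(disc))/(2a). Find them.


disc = 0^2 - 4*5*11 = 0 - 220 = -220
sqrt(|disc|) = sqrt(220) = 14.8324
Real part = 0/(2*5) = 0
Imag part = 14.8324/(2*5) = 1.4832

0 ± 1.4832i


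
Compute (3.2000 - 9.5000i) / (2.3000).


Conjugate of z2 = 2.3000
Numerator: (3.2000 - 9.5000i)(2.3000) = 7.3600 - 21.8500i
Denominator: 2.3^2 + 0^2 = 5.29
Result = (7.3600 - 21.8500i)/5.29

1.3913 - 4.1304i


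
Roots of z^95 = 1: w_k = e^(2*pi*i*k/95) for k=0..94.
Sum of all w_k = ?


The sum of all 95th roots of unity is 0.
Geometric series: (1 - w^95)/(1 - w) = (1-1)/(1-w) = 0 since w^95 = 1, w ≠ 1.
Alternatively: coefficient of z^94 in z^95 - 1 is 0.

0


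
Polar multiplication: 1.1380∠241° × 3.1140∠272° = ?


r = 1.1380 * 3.1140 = 3.5437
theta = 241° + 272° = 513° = 153° (mod 360)

3.5437 cis(153°)


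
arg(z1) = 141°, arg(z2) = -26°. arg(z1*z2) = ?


arg(z1*z2) = 141° - 26° = 115°
Normalized to (-180°, 180°]: 115°

115°


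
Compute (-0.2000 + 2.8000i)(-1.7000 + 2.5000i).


Real = -0.2*(-1.7) - 2.8*2.5 = 0.34 - 7 = -6.66
Imag = -0.2*2.5 - (1.7)*2.8 = -0.5 - (4.76) = -5.26

-6.6600 - 5.2600i


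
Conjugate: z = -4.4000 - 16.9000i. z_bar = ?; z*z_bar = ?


z_bar = -4.4000 + 16.9000i
z*z_bar = (-4.4)^2 + (-16.9)^2 = 19.36 + 285.61 = 304.97

z_bar = -4.4000 + 16.9000i, z*z_bar = 304.97


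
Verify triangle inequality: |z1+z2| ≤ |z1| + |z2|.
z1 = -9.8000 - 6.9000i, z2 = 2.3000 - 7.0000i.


|z1| = sqrt((-9.8)^2 + (-6.9)^2) = sqrt(143.65) = 11.9854
|z2| = sqrt(2.3^2 + (-7)^2) = sqrt(54.29) = 7.3682
z1+z2 = -7.5000 - 13.9000i
|z1+z2| = sqrt(249.46) = 15.7943
|z1|+|z2| = 11.9854 + 7.3682 = 19.3536

|z1+z2| = 15.7943 ≤ |z1|+|z2| = 19.3536 (verified)


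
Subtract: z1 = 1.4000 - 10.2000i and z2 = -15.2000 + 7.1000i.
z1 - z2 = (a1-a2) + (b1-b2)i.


Real: 1.4 + 15.2 = 16.6
Imag: -10.2 - 7.1 = -17.3

16.6000 - 17.3000i


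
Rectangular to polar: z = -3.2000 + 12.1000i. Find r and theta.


r = sqrt(10.24+146.41) = sqrt(156.65) = 12.5160
theta = atan2(12.1, -3.2) = 104.8135 degrees

r = 12.5160, theta = 104.8135 degrees


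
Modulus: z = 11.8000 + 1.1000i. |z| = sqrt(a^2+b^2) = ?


|z| = sqrt(11.8^2 + 1.1^2) = sqrt(139.24 + 1.21) = sqrt(140.45) = 11.8512

|z| = 11.8512


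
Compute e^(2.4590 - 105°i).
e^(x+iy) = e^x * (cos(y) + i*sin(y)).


e^2.4590 = 11.6931
cos(-105°) = -0.25882
sin(-105°) = -0.96593
Real = 11.6931*(-0.25882) = -3.0264
Imag = 11.6931*(-0.96593) = -11.2947

-3.0264 - 11.2947i


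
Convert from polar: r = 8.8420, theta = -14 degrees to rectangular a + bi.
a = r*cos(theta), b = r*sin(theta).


a = 8.8420*cos(-14°) = 8.8420*0.9703 = 8.5794
b = 8.8420*sin(-14°) = 8.8420*(-0.24192) = -2.1391

8.5794 - 2.1391i


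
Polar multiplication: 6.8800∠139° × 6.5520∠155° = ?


r = 6.8800 * 6.5520 = 45.0778
theta = 139° + 155° = 294° = 294° (mod 360)

45.0778 cis(294°)


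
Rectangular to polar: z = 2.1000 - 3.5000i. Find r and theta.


r = sqrt(4.41+12.25) = sqrt(16.66) = 4.0817
theta = atan2(-3.5, 2.1) = -59.0362 degrees

r = 4.0817, theta = -59.0362 degrees


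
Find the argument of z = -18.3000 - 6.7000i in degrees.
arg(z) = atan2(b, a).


Re = -18.3, Im = -6.7
arg = atan2(-6.7, -18.3) = -159.8913 degrees

arg(z) = -159.8913 degrees


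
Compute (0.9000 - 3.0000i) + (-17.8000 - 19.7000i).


Real: 0.9 - 17.8 = -16.9
Imag: -3 - 19.7 = -22.7

-16.9000 - 22.7000i


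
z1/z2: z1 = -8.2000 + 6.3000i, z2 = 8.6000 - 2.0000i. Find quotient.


Conjugate of z2 = 8.6000 + 2.0000i
Numerator: (-8.2000 + 6.3000i)(8.6000 + 2.0000i) = -83.1200 + 37.7800i
Denominator: 8.6^2 + (-2)^2 = 77.96
Result = (-83.1200 + 37.7800i)/77.96

-1.0662 + 0.4846i


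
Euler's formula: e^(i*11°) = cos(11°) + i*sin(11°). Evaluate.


cos(11°) = 0.9816
sin(11°) = 0.1908

e^(i*11°) = 0.9816 + 0.1908i


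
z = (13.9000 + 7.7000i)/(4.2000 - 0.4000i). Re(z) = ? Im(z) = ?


Multiply by conjugate: (13.9000 + 7.7000i)(4.2000 + 0.4000i) / (4.2^2 + (-0.4)^2)
Numerator real = 13.9*4.2 + 7.7*(-0.4) = 55.3
Numerator imag = 7.7*4.2 - 13.9*(-0.4) = 37.9
Denominator = 17.8
Re(z) = 55.3/17.8 = 3.1067
Im(z) = 37.9/17.8 = 2.1292

Re(z) = 3.1067, Im(z) = 2.1292


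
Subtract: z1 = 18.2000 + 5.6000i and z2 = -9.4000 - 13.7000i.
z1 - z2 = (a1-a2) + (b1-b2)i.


Real: 18.2 + 9.4 = 27.6
Imag: 5.6 + 13.7 = 19.3

27.6000 + 19.3000i


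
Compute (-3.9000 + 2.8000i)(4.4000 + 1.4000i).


Real = -3.9*4.4 - 2.8*1.4 = -17.16 - 3.92 = -21.08
Imag = -3.9*1.4 + 4.4*2.8 = -5.46 + 12.32 = 6.86

-21.0800 + 6.8600i


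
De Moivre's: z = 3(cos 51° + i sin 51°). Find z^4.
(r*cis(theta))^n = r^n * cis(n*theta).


r^4 = 3^4 = 81
n*theta = 4*51° = 204° = 204° (mod 360)
a = 81*cos(204°) = -73.9972
b = 81*sin(204°) = -32.9457

81 cis(204°) = -73.9972 - 32.9457i
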